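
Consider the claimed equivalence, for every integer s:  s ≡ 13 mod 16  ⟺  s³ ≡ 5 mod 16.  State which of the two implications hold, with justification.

(→) Suppose s ≡ 13 mod 16. Write s = 16j + 13. Then (16j + 13)³ = 4096j³ + 9984j² + 8112j + 2197 = 16(256j³ + 624j² + 507j + 137) + 5, so s³ ≡ 5 (mod 16).

(←) Conversely, suppose s³ ≡ 5 (mod 16). The only residue r in {0, …, 15} with r³ ≡ 5 (mod 16) is r = 13, so s ≡ 13 (mod 16).

Both directions hold.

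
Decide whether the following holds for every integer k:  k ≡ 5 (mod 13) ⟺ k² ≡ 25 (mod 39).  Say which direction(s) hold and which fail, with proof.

Neither direction holds.

[⇒] This fails: take k = 18. Then 18 ≡ 5 (mod 13), but 18² = 324 ≡ 12 (mod 39), not 25.

[⇐] This fails: take k = 8. Then 8² = 64 ≡ 25 (mod 39), yet 8 ≡ 8 (mod 13), not 5.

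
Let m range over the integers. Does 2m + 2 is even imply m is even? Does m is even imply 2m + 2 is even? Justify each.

Only the reverse direction holds.

(⇒) This fails: take m = 7. Then 2m + 2 = 16, which is even, yet m = 7 is odd, not even.

(⇐) Suppose m is even. Since 2 is even, 2m is even for every m, so 2m + 2 has the same parity as 2, which is even. Hence 2m + 2 is even.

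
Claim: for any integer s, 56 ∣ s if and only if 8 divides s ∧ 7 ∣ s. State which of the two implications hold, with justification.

The biconditional holds.

(→) If 56 ∣ s, write s = 56q. Since 56 = 7·8, s = 8·(7q), so 8 ∣ s; and since 56 = 8·7, s = 7·(8q), so 7 ∣ s.

(←) Suppose 8 ∣ s and 7 ∣ s. Any common multiple of 8 and 7 is a multiple of their lcm; here gcd(8, 7) = 1, so lcm(8, 7) = 8·7 = 56, so 56 ∣ s.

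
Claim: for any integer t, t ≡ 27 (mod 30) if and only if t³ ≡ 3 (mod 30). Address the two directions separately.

Forward direction. Suppose t ≡ 27 (mod 30). Write t = 30j + 27. Then (30j + 27)³ = 27000j³ + 72900j² + 65610j + 19683 = 30(900j³ + 2430j² + 2187j + 656) + 3, so t³ ≡ 3 (mod 30).

Converse. Suppose t³ ≡ 3 (mod 30). The only residue r in {0, …, 29} with r³ ≡ 3 (mod 30) is r = 27, so t ≡ 27 (mod 30).

Both implications hold.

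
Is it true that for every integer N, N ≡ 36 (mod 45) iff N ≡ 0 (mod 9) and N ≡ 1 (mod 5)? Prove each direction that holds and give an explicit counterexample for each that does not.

[⇒] Suppose N ≡ 36 (mod 45); write N = 45j + 36. Since 9 ∣ 45, reducing mod 9 gives N ≡ 36 ≡ 0 (mod 9); since 5 ∣ 45, reducing mod 5 gives N ≡ 36 ≡ 1 (mod 5).

[⇐] Conversely, if N ≡ 0 (mod 9) and N ≡ 1 (mod 5), then by the Chinese remainder theorem N ≡ 36 (mod 45). This is exactly N ≡ 36 (mod 45).

Both directions hold; the statement is true.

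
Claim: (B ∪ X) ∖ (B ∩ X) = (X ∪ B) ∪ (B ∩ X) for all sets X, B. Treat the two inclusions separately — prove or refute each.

(⊆) holds; (⊇) fails.

(⟹) Let x ∈ (B ∪ X) ∖ (B ∩ X). Then either x ∈ X and x ∉ B; or x ∈ B and x ∉ X. In each case x ∈ (X ∪ B) ∪ (B ∩ X), so (B ∪ X) ∖ (B ∩ X) ⊆ (X ∪ B) ∪ (B ∩ X).

(⟸) This inclusion fails. Take X = {1}, B = {1}; then 1 ∈ (X ∪ B) ∪ (B ∩ X) but 1 ∉ (B ∪ X) ∖ (B ∩ X).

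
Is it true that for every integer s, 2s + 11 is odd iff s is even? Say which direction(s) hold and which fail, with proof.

Only the reverse direction holds.

[⇒] This fails: take s = 7. Then 2s + 11 = 25, which is odd, yet s = 7 is odd, not even.

[⇐] Suppose s is even. Since 2 is even, 2s is even for every s, so 2s + 11 has the same parity as 11, which is odd. Hence 2s + 11 is odd.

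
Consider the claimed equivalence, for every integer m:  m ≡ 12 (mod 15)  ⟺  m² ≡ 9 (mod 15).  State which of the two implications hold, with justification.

Only the forward implication holds.

Forward direction. Suppose m ≡ 12 (mod 15). Write m = 15j + 12. Then (15j + 12)² = 225j² + 360j + 144 = 15(15j² + 24j + 9) + 9, so m² ≡ 9 (mod 15).

Converse. This fails: take m = 3. Then 3² = 9 ≡ 9 (mod 15), yet 3 ≡ 3 (mod 15), not 12.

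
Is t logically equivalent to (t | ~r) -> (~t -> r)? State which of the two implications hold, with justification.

(⇒) holds; (⇐) fails.

Forward direction. Assume the antecedent. If t is true, (t | ~r) -> (~t -> r) reduces to true regardless of the other variables. If t is false, the antecedent cannot hold. Either way (t | ~r) -> (~t -> r) holds.

Converse. This fails. Under t = F, r = T, the left side is false but the right side is true.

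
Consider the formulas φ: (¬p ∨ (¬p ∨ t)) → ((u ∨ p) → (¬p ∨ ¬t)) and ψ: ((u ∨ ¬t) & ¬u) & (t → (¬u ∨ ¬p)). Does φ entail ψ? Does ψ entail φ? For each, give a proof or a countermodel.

(→) This fails. Under t = T, u = F, p = F, the left side is true but the right side is false.

(←) Assume the antecedent. If t is true, the antecedent cannot hold. If t is false, the consequent reduces to true regardless of the other variables. Either way the consequent holds.

Only the converse holds.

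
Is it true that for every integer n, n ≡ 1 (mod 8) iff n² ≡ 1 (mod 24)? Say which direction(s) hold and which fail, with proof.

Both directions fail.

(⇒) This fails: take n = 9. Then 9 ≡ 1 (mod 8), but 9² = 81 ≡ 9 (mod 24), not 1.

(⇐) This fails: take n = 5. Then 5² = 25 ≡ 1 (mod 24), yet 5 ≡ 5 (mod 8), not 1.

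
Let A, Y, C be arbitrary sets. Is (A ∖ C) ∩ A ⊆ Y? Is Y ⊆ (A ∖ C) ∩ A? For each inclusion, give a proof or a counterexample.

Forward inclusion. This inclusion fails. Take A = {1}, Y = ∅, C = ∅; then 1 ∈ (A ∖ C) ∩ A but 1 ∉ Y.

Reverse inclusion. This inclusion fails. Take A = ∅, Y = {1}, C = ∅; then 1 ∈ Y but 1 ∉ (A ∖ C) ∩ A.

(⊆) fails and (⊇) fails.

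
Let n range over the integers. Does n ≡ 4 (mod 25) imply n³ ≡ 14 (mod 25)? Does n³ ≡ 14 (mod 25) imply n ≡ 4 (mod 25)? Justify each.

Equivalent; both directions hold.

[⇒] Suppose n ≡ 4 (mod 25). Write n = 25j + 4. Then (25j + 4)³ = 15625j³ + 7500j² + 1200j + 64 = 25(625j³ + 300j² + 48j + 2) + 14, so n³ ≡ 14 (mod 25).

[⇐] Conversely, suppose n³ ≡ 14 (mod 25). The only residue r in {0, …, 24} with r³ ≡ 14 (mod 25) is r = 4, so n ≡ 4 (mod 25).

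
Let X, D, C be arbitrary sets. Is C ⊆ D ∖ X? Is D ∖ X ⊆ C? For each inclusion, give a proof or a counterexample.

Both inclusions fail.

Forward inclusion. This inclusion fails. Take X = ∅, D = ∅, C = {1}; then 1 ∈ C but 1 ∉ D ∖ X.

Reverse inclusion. This inclusion fails. Take X = ∅, D = {1}, C = ∅; then 1 ∈ D ∖ X but 1 ∉ C.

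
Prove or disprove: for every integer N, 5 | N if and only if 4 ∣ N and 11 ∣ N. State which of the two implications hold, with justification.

Both directions fail.

[⇒] This fails: take N = 5. Certainly 5 ∣ 5, but 4 ∤ 5.

[⇐] This fails: take N = 44. Both 4 ∣ 44 and 11 ∣ 44, yet 44 is not a multiple of 5 (since 44 = 8·5 + 4), so 5 ∤ 44.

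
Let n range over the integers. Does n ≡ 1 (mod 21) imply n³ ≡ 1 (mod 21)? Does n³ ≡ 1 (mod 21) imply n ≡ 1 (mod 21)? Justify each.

(←) This fails: take n = 4. Then 4³ = 64 ≡ 1 (mod 21), yet 4 ≡ 4 (mod 21), not 1.

(→) Suppose n ≡ 1 (mod 21). Write n = 21j + 1. Then (21j + 1)³ = 9261j³ + 1323j² + 63j + 1 = 21(441j³ + 63j² + 3j) + 1, so n³ ≡ 1 (mod 21).

Not equivalent: only (⇒) holds.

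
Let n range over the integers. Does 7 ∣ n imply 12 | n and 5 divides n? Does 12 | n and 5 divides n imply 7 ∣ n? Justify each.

(⟹) This fails: take n = 7. Certainly 7 ∣ 7, but 12 ∤ 7.

(⟸) This fails: take n = 60. Both 12 ∣ 60 and 5 ∣ 60, yet 60 is not a multiple of 7 (since 60 = 8·7 + 4), so 7 ∤ 60.

Neither implication holds.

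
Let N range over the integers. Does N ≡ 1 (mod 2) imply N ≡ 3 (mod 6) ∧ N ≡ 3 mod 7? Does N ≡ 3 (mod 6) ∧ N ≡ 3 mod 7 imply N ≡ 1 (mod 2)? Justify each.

(⟸) If N ≡ 3 (mod 6) and N ≡ 3 (mod 7), then by the Chinese remainder theorem N ≡ 3 (mod 42). Since 3 ≡ 1 (mod 2) and 2 ∣ 42, we get N ≡ 1 (mod 2).

(⟹) This fails: N = 1 gives 1 ≡ 1 (mod 2) but 1 ≡ 1 (mod 6), so the conjunction on the right does not hold.

Not equivalent: only (⇐) holds.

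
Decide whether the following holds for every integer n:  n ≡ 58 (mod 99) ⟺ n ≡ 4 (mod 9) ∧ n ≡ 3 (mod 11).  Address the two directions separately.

Equivalent; both directions hold.

Forward direction. Suppose n ≡ 58 (mod 99); write n = 99j + 58. Since 9 ∣ 99, reducing mod 9 gives n ≡ 58 ≡ 4 (mod 9); since 11 ∣ 99, reducing mod 11 gives n ≡ 58 ≡ 3 (mod 11).

Converse. If n ≡ 4 (mod 9) and n ≡ 3 (mod 11), then by the Chinese remainder theorem n ≡ 58 (mod 99). This is exactly n ≡ 58 (mod 99).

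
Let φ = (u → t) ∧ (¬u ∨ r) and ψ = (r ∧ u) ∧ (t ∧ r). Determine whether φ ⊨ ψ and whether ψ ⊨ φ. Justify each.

Forward direction. This fails. Under r = F, t = F, u = F, the left side is true but the right side is false.

Converse. Assume the antecedent. If r is true, the antecedent forces (r = T, t = T, u = T), and (u → t) ∧ (¬u ∨ r) holds there. If r is false, the antecedent cannot hold. Either way (u → t) ∧ (¬u ∨ r) holds.

Only the reverse direction holds.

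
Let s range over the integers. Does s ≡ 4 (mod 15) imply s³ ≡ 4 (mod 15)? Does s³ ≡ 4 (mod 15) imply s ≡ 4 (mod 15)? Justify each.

[⇐] Suppose s³ ≡ 4 (mod 15). The only residue r in {0, …, 14} with r³ ≡ 4 (mod 15) is r = 4, so s ≡ 4 (mod 15).

[⇒] Suppose s ≡ 4 (mod 15). Write s = 15j + 4. Then (15j + 4)³ = 3375j³ + 2700j² + 720j + 64 = 15(225j³ + 180j² + 48j + 4) + 4, so s³ ≡ 4 (mod 15).

The biconditional holds.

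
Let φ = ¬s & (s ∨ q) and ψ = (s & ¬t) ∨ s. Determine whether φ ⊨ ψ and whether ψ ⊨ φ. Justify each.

(⟹) This fails. Under t = F, q = T, s = F, the left side is true but the right side is false.

(⟸) This fails. Under t = F, q = F, s = T, the left side is false but the right side is true.

Neither implication holds.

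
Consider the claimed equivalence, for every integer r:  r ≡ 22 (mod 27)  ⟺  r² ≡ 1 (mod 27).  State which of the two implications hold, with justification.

Neither direction holds.

Forward direction. This fails: take r = 22. Then 22 ≡ 22 (mod 27), but 22² = 484 ≡ 25 (mod 27), not 1.

Converse. This fails: take r = 1. Then 1² = 1 ≡ 1 (mod 27), yet 1 ≡ 1 (mod 27), not 22.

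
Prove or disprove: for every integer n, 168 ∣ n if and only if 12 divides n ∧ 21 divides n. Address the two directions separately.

(→) If 168 ∣ n, write n = 168q. Since 168 = 14·12, n = 12·(14q), so 12 ∣ n; and since 168 = 8·21, n = 21·(8q), so 21 ∣ n.

(←) This fails: take n = 84. Both 12 ∣ 84 and 21 ∣ 84, yet 84 is not a multiple of 168 (since 84 = 0·168 + 84), so 168 ∤ 84.

Only the forward direction holds.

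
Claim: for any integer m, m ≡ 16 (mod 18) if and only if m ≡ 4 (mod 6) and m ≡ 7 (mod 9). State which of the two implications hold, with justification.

(←) If m ≡ 4 (mod 6) and m ≡ 7 (mod 9), then by the Chinese remainder theorem m ≡ 16 (mod 18). This is exactly m ≡ 16 (mod 18).

(→) Suppose m ≡ 16 (mod 18); write m = 18j + 16. Since 6 ∣ 18, reducing mod 6 gives m ≡ 16 ≡ 4 (mod 6); since 9 ∣ 18, reducing mod 9 gives m ≡ 16 ≡ 7 (mod 9).

The biconditional holds.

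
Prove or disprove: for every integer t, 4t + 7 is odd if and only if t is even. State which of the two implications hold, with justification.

Only the reverse direction holds.

(→) This fails: take t = 7. Then 4t + 7 = 35, which is odd, yet t = 7 is odd, not even.

(←) Suppose t is even. Since 4 is even, 4t is even for every t, so 4t + 7 has the same parity as 7, which is odd. Hence 4t + 7 is odd.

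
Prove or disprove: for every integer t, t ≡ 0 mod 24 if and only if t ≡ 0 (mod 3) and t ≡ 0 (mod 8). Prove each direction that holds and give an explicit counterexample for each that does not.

(→) Suppose t ≡ 0 (mod 24); write t = 24j + 0. Since 3 ∣ 24, reducing mod 3 gives t ≡ 0 (mod 3); since 8 ∣ 24, reducing mod 8 gives t ≡ 0 (mod 8).

(←) Conversely, if t ≡ 0 (mod 3) and t ≡ 0 (mod 8), then by the Chinese remainder theorem t ≡ 0 (mod 24). This is exactly t ≡ 0 (mod 24).

Both directions hold.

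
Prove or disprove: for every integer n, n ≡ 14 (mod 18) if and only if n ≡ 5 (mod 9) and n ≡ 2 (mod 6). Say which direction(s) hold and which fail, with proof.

The biconditional holds.

(⇒) Suppose n ≡ 14 (mod 18); write n = 18j + 14. Since 9 ∣ 18, reducing mod 9 gives n ≡ 14 ≡ 5 (mod 9); since 6 ∣ 18, reducing mod 6 gives n ≡ 14 ≡ 2 (mod 6).

(⇐) Conversely, if n ≡ 5 (mod 9) and n ≡ 2 (mod 6), then by the Chinese remainder theorem n ≡ 14 (mod 18). This is exactly n ≡ 14 (mod 18).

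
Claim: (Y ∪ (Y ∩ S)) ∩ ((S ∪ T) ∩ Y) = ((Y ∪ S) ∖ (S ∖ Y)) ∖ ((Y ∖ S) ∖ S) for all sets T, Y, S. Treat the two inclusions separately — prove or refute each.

(⊆) This inclusion fails. Take T = {1}, Y = {1}, S = ∅; then 1 ∈ (Y ∪ (Y ∩ S)) ∩ ((S ∪ T) ∩ Y) but 1 ∉ ((Y ∪ S) ∖ (S ∖ Y)) ∖ ((Y ∖ S) ∖ S).

(⊇) Let x ∈ ((Y ∪ S) ∖ (S ∖ Y)) ∖ ((Y ∖ S) ∖ S). Then either x ∈ Y ∩ S and x ∉ T; or x ∈ T ∩ Y ∩ S. In each case x ∈ (Y ∪ (Y ∩ S)) ∩ ((S ∪ T) ∩ Y), so ((Y ∪ S) ∖ (S ∖ Y)) ∖ ((Y ∖ S) ∖ S) ⊆ (Y ∪ (Y ∩ S)) ∩ ((S ∪ T) ∩ Y).

The sets are not equal: only the reverse inclusion holds.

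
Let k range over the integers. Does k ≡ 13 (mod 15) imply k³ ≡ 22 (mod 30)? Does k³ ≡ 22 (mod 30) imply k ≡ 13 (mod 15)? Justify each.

(←) The residues r modulo 30 with r³ ≡ 22 (mod 30) are exactly {28}, and each is ≡ 13 (mod 15).

(→) This fails: take k = 13. Then 13 ≡ 13 (mod 15), but 13³ = 2197 ≡ 7 (mod 30), not 22.

Only the converse holds.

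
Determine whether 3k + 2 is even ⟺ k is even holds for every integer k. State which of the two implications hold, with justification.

Both directions hold; the statement is true.

(⇒) Suppose 3k + 2 is even. Since 3 is odd, 3k and k have the same parity, so 3k + 2 ≡ k + 2 (mod 2). As 2 is even, 3k + 2 is even exactly when k is even. Thus k is even.

(⇐) Conversely, suppose k is even; write k = 2j. Then 3k + 2 = 3·(2j) + 2 = 2·3j + 2, which is even.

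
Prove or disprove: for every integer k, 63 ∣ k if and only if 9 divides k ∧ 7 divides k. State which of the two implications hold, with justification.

Forward direction. If 63 ∣ k, write k = 63q. Since 63 = 7·9, k = 9·(7q), so 9 ∣ k; and since 63 = 9·7, k = 7·(9q), so 7 ∣ k.

Converse. Suppose 9 ∣ k and 7 ∣ k. Any common multiple of 9 and 7 is a multiple of their lcm; here gcd(9, 7) = 1, so lcm(9, 7) = 9·7 = 63, so 63 ∣ k.

Equivalent; both directions hold.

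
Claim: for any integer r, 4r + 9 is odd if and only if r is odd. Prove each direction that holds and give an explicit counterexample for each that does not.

(⇒) fails; (⇐) holds.

(→) This fails: take r = 4. Then 4r + 9 = 25, which is odd, yet r = 4 is even, not odd.

(←) Suppose r is odd. Since 4 is even, 4r is even for every r, so 4r + 9 has the same parity as 9, which is odd. Hence 4r + 9 is odd.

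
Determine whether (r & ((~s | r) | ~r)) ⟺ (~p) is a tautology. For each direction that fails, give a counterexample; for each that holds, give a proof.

Both directions fail.

[⇒] This fails. Under s = F, p = T, r = T, the left side is true but the right side is false.

[⇐] This fails. Under s = F, p = F, r = F, the left side is false but the right side is true.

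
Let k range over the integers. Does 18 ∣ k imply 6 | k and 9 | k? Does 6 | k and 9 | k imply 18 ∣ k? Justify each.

(⇒) If 18 ∣ k, write k = 18q. Since 18 = 3·6, k = 6·(3q), so 6 ∣ k; and since 18 = 2·9, k = 9·(2q), so 9 ∣ k.

(⇐) Suppose 6 ∣ k and 9 ∣ k. Any common multiple of 6 and 9 is a multiple of their lcm; here lcm(6, 9) = 6·9/gcd(6, 9) = 54/3 = 18, so 18 ∣ k.

Both directions hold; the statement is true.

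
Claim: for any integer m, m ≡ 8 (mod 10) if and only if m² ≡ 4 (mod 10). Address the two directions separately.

The forward direction holds; the converse fails.

(⟹) Suppose m ≡ 8 (mod 10). Write m = 10j + 8. Then (10j + 8)² = 100j² + 160j + 64 = 10(10j² + 16j + 6) + 4, so m² ≡ 4 (mod 10).

(⟸) This fails: take m = 2. Then 2² = 4 ≡ 4 (mod 10), yet 2 ≡ 2 (mod 10), not 8.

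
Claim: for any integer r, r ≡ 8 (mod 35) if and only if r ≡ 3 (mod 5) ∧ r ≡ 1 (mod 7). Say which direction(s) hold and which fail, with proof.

Forward direction. Suppose r ≡ 8 (mod 35); write r = 35j + 8. Since 5 ∣ 35, reducing mod 5 gives r ≡ 8 ≡ 3 (mod 5); since 7 ∣ 35, reducing mod 7 gives r ≡ 8 ≡ 1 (mod 7).

Converse. If r ≡ 3 (mod 5) and r ≡ 1 (mod 7), then by the Chinese remainder theorem r ≡ 8 (mod 35). This is exactly r ≡ 8 (mod 35).

Equivalent; both directions hold.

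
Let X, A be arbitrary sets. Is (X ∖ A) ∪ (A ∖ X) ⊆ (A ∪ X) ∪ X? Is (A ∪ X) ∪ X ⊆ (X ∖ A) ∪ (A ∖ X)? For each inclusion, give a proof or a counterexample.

(⊆) holds; (⊇) fails.

(⟸) This inclusion fails. Take X = {1}, A = {1}; then 1 ∈ (A ∪ X) ∪ X but 1 ∉ (X ∖ A) ∪ (A ∖ X).

(⟹) Let x ∈ (X ∖ A) ∪ (A ∖ X). Then either x ∈ X and x ∉ A; or x ∈ A and x ∉ X. In each case x ∈ (A ∪ X) ∪ X, so (X ∖ A) ∪ (A ∖ X) ⊆ (A ∪ X) ∪ X.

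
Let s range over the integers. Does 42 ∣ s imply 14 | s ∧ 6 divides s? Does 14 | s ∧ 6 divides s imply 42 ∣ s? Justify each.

[⇐] Suppose 14 ∣ s and 6 ∣ s. Any common multiple of 14 and 6 is a multiple of their lcm; here lcm(14, 6) = 14·6/gcd(14, 6) = 84/2 = 42, so 42 ∣ s.

[⇒] If 42 ∣ s, write s = 42q. Since 42 = 3·14, s = 14·(3q), so 14 ∣ s; and since 42 = 7·6, s = 6·(7q), so 6 ∣ s.

Both directions hold; the statement is true.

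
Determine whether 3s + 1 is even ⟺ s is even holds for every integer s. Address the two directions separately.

(⟹) This fails: s = 7 gives 3s + 1 = 22, which is even, but 7 is odd, not even.

(⟸) This also fails: s = 0 is even, but 3s + 1 = 1 is odd, not even.

Neither implication holds.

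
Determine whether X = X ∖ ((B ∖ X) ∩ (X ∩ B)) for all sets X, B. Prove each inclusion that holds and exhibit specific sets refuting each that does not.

The two sets are equal.

(⟹) Let x ∈ X. Then either x ∈ X and x ∉ B; or x ∈ X ∩ B. In each case x ∈ X ∖ ((B ∖ X) ∩ (X ∩ B)), so X ⊆ X ∖ ((B ∖ X) ∩ (X ∩ B)).

(⟸) Let x ∈ X ∖ ((B ∖ X) ∩ (X ∩ B)). Then either x ∈ X and x ∉ B; or x ∈ X ∩ B. In each case x ∈ X, so X ∖ ((B ∖ X) ∩ (X ∩ B)) ⊆ X.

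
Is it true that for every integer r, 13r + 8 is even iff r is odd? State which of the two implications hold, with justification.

Both directions fail.

(⟹) This fails: r = 6 gives 13r + 8 = 86, which is even, but 6 is even, not odd.

(⟸) This also fails: r = 7 is odd, but 13r + 8 = 99 is odd, not even.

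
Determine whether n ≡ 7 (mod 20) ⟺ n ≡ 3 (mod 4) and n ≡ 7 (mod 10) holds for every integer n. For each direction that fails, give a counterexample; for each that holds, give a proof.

Converse. If n ≡ 3 (mod 4) and n ≡ 7 (mod 10), then by the Chinese remainder theorem n ≡ 7 (mod 20). This is exactly n ≡ 7 (mod 20).

Forward direction. Suppose n ≡ 7 (mod 20); write n = 20j + 7. Since 4 ∣ 20, reducing mod 4 gives n ≡ 7 ≡ 3 (mod 4); since 10 ∣ 20, reducing mod 10 gives n ≡ 7 (mod 10).

Both implications hold.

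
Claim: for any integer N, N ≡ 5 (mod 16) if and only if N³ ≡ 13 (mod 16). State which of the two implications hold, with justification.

Both directions hold.

(⟸) Suppose N³ ≡ 13 (mod 16). The only residue r in {0, …, 15} with r³ ≡ 13 (mod 16) is r = 5, so N ≡ 5 (mod 16).

(⟹) Suppose N ≡ 5 (mod 16). Write N = 16j + 5. Then (16j + 5)³ = 4096j³ + 3840j² + 1200j + 125 = 16(256j³ + 240j² + 75j + 7) + 13, so N³ ≡ 13 (mod 16).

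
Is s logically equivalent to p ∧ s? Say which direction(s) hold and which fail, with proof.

Only the reverse direction holds.

(⟹) This fails. Under p = F, s = T, the left side is true but the right side is false.

(⟸) Assume the antecedent. If p is true, the antecedent forces (p = T, s = T), and s holds there. If p is false, the antecedent cannot hold. Either way s holds.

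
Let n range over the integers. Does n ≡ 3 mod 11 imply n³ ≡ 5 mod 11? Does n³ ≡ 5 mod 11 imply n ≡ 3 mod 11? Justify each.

The biconditional holds.

Forward direction. Suppose n ≡ 3 mod 11. Write n = 11j + 3. Then (11j + 3)³ = 1331j³ + 1089j² + 297j + 27 = 11(121j³ + 99j² + 27j + 2) + 5, so n³ ≡ 5 (mod 11).

Converse. For the converse, argue contrapositively. If n ≢ 3 (mod 11), then n is congruent to one of 0, 1, 2, 4, 5, 6, 7, 8, 9, 10 modulo 11, and these give n³ ≡ 0, 1, 8, 9, 4, 7, 2, 6, 3, 10 respectively — never 5.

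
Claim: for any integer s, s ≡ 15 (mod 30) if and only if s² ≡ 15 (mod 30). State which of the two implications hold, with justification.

(→) Suppose s ≡ 15 (mod 30). Write s = 30j + 15. Then (30j + 15)² = 900j² + 900j + 225 = 30(30j² + 30j + 7) + 15, so s² ≡ 15 (mod 30).

(←) Conversely, suppose s² ≡ 15 (mod 30). The only residue r in {0, …, 29} with r² ≡ 15 (mod 30) is r = 15, so s ≡ 15 (mod 30).

Both directions hold.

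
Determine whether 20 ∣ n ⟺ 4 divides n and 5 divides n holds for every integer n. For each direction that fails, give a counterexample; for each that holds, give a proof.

Equivalent; both directions hold.

Forward direction. If 20 ∣ n, write n = 20q. Since 20 = 5·4, n = 4·(5q), so 4 ∣ n; and since 20 = 4·5, n = 5·(4q), so 5 ∣ n.

Converse. Suppose 4 ∣ n and 5 ∣ n. Any common multiple of 4 and 5 is a multiple of their lcm; here gcd(4, 5) = 1, so lcm(4, 5) = 4·5 = 20, so 20 ∣ n.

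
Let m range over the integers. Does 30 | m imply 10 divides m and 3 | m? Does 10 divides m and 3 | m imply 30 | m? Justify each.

Forward direction. If 30 ∣ m, write m = 30q. Since 30 = 3·10, m = 10·(3q), so 10 ∣ m; and since 30 = 10·3, m = 3·(10q), so 3 ∣ m.

Converse. Suppose 10 ∣ m and 3 ∣ m. Any common multiple of 10 and 3 is a multiple of their lcm; here gcd(10, 3) = 1, so lcm(10, 3) = 10·3 = 30, so 30 ∣ m.

The biconditional holds.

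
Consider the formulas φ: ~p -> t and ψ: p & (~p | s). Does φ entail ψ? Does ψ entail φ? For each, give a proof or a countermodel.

(→) This fails. Under p = T, t = F, s = F, the left side is true but the right side is false.

(←) Assume the antecedent. If p is true, ~p -> t reduces to true regardless of the other variables. If p is false, the antecedent cannot hold. Either way ~p -> t holds.

Only the reverse direction holds.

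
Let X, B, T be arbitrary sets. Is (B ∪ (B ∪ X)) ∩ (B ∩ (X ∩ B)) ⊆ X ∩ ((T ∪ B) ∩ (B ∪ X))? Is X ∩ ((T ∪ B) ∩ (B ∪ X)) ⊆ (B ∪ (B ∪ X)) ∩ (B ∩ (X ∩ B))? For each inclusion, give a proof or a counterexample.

(⊆) Let x ∈ (B ∪ (B ∪ X)) ∩ (B ∩ (X ∩ B)). Then either x ∈ X ∩ B and x ∉ T; or x ∈ X ∩ B ∩ T. In each case x ∈ X ∩ ((T ∪ B) ∩ (B ∪ X)), so (B ∪ (B ∪ X)) ∩ (B ∩ (X ∩ B)) ⊆ X ∩ ((T ∪ B) ∩ (B ∪ X)).

(⊇) This inclusion fails. Take X = {1}, B = ∅, T = {1}; then 1 ∈ X ∩ ((T ∪ B) ∩ (B ∪ X)) but 1 ∉ (B ∪ (B ∪ X)) ∩ (B ∩ (X ∩ B)).

The sets are not equal: only the forward inclusion holds.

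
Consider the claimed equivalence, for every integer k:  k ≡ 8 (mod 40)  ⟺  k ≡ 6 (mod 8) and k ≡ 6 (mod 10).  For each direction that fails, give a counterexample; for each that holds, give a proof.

Neither direction holds.

(⇒) This fails: k = 8 gives 8 ≡ 8 (mod 40) but 8 ≡ 0 (mod 8), so the conjunction on the right does not hold.

(⇐) This fails: k = 6 satisfies both congruences on the right (6 ≡ 6 mod 8 and 6 ≡ 6 mod 10) yet 6 ≡ 6 (mod 40), not 8.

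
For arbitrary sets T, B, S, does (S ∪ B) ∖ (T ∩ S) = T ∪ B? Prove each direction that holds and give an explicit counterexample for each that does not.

Neither inclusion holds.

(⟹) This inclusion fails. Take T = ∅, B = ∅, S = {1}; then 1 ∈ (S ∪ B) ∖ (T ∩ S) but 1 ∉ T ∪ B.

(⟸) This inclusion fails. Take T = {1}, B = ∅, S = ∅; then 1 ∈ T ∪ B but 1 ∉ (S ∪ B) ∖ (T ∩ S).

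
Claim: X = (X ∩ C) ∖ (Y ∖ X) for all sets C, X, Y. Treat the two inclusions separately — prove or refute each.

(⟹) This inclusion fails. Take C = ∅, X = {1}, Y = ∅; then 1 ∈ X but 1 ∉ (X ∩ C) ∖ (Y ∖ X).

(⟸) Let x ∈ (X ∩ C) ∖ (Y ∖ X). Then either x ∈ C ∩ X and x ∉ Y; or x ∈ C ∩ X ∩ Y. In each case x ∈ X, so (X ∩ C) ∖ (Y ∖ X) ⊆ X.

(⊆) fails; (⊇) holds.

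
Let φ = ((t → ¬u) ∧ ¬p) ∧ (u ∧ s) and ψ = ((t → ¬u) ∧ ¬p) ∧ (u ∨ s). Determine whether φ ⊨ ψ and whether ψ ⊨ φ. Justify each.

The forward direction holds; the converse fails.

Forward direction. Assume the antecedent. If s is true, the antecedent forces (s = T, t = F, p = F, u = T), and ((t → ¬u) ∧ ¬p) ∧ (u ∨ s) holds there. If s is false, the antecedent cannot hold. Either way ((t → ¬u) ∧ ¬p) ∧ (u ∨ s) holds.

Converse. This fails. Under s = F, t = F, p = F, u = T, the left side is false but the right side is true.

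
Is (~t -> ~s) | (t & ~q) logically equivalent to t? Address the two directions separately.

(→) This fails. Under t = F, s = F, q = F, the left side is true but the right side is false.

(←) Assume the antecedent. If t is true, (~t -> ~s) | (t & ~q) reduces to true regardless of the other variables. If t is false, the antecedent cannot hold. Either way (~t -> ~s) | (t & ~q) holds.

Only the reverse direction holds.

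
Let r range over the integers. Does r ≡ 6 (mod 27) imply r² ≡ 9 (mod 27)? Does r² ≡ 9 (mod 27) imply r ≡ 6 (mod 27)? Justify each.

Only the forward direction holds.

(→) Suppose r ≡ 6 (mod 27). Write r = 27j + 6. Then (27j + 6)² = 729j² + 324j + 36 = 27(27j² + 12j + 1) + 9, so r² ≡ 9 (mod 27).

(←) This fails: take r = 3. Then 3² = 9 ≡ 9 (mod 27), yet 3 ≡ 3 (mod 27), not 6.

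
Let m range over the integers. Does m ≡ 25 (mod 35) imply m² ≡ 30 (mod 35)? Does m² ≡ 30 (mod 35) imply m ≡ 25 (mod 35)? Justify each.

Only the forward implication holds.

(⟹) Suppose m ≡ 25 (mod 35). Write m = 35j + 25. Then (35j + 25)² = 1225j² + 1750j + 625 = 35(35j² + 50j + 17) + 30, so m² ≡ 30 (mod 35).

(⟸) This fails: take m = 10. Then 10² = 100 ≡ 30 (mod 35), yet 10 ≡ 10 (mod 35), not 25.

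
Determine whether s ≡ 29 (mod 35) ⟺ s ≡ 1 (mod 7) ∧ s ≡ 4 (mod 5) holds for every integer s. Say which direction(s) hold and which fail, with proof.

Equivalent; both directions hold.

(→) Suppose s ≡ 29 (mod 35); write s = 35j + 29. Since 7 ∣ 35, reducing mod 7 gives s ≡ 29 ≡ 1 (mod 7); since 5 ∣ 35, reducing mod 5 gives s ≡ 29 ≡ 4 (mod 5).

(←) Conversely, if s ≡ 1 (mod 7) and s ≡ 4 (mod 5), then by the Chinese remainder theorem s ≡ 29 (mod 35). This is exactly s ≡ 29 (mod 35).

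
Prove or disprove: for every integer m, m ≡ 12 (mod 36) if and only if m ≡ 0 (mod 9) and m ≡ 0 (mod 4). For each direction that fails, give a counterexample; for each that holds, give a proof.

Neither implication holds.

Forward direction. This fails: m = 12 gives 12 ≡ 12 (mod 36) but 12 ≡ 3 (mod 9), so the conjunction on the right does not hold.

Converse. This fails: m = 0 satisfies both congruences on the right (0 ≡ 0 mod 9 and 0 ≡ 0 mod 4) yet 0 ≡ 0 (mod 36), not 12.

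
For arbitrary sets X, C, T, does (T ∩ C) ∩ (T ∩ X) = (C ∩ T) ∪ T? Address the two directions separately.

The sets are not equal: only the forward inclusion holds.

Forward inclusion. Let x ∈ (T ∩ C) ∩ (T ∩ X). Then x ∈ X ∩ C ∩ T, from which x ∈ (C ∩ T) ∪ T.

Reverse inclusion. This inclusion fails. Take X = ∅, C = ∅, T = {1}; then 1 ∈ (C ∩ T) ∪ T but 1 ∉ (T ∩ C) ∩ (T ∩ X).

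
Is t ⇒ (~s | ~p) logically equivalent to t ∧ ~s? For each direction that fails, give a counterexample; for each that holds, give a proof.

Only the reverse direction holds.

(⇒) This fails. Under p = F, t = F, s = F, the left side is true but the right side is false.

(⇐) Assume the antecedent. If p is true, the antecedent forces (p = T, t = T, s = F), and t ⇒ (~s | ~p) holds there. If p is false, t ⇒ (~s | ~p) reduces to true regardless of the other variables. Either way t ⇒ (~s | ~p) holds.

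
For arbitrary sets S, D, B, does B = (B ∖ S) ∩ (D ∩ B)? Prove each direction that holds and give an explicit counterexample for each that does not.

Only the reverse inclusion holds.

Reverse inclusion. Let x ∈ (B ∖ S) ∩ (D ∩ B). Then x ∈ D ∩ B and x ∉ S, from which x ∈ B.

Forward inclusion. This inclusion fails. Take S = ∅, D = ∅, B = {1}; then 1 ∈ B but 1 ∉ (B ∖ S) ∩ (D ∩ B).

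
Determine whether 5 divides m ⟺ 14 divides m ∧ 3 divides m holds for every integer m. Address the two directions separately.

Neither direction holds.

(→) This fails: take m = 5. Certainly 5 ∣ 5, but 14 ∤ 5.

(←) This fails: take m = 42. Both 14 ∣ 42 and 3 ∣ 42, yet 42 is not a multiple of 5 (since 42 = 8·5 + 2), so 5 ∤ 42.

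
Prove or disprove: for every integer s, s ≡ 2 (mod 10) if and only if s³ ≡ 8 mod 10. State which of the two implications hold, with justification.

Both implications hold.

(⇐) Suppose s³ ≡ 8 (mod 10). The only residue r in {0, …, 9} with r³ ≡ 8 (mod 10) is r = 2, so s ≡ 2 (mod 10).

(⇒) Suppose s ≡ 2 (mod 10). Write s = 10j + 2. Then (10j + 2)³ = 1000j³ + 600j² + 120j + 8 = 10(100j³ + 60j² + 12j) + 8, so s³ ≡ 8 (mod 10).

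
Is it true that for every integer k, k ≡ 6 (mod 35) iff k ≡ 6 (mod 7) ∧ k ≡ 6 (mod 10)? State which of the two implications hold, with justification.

(⇒) This fails: k = 41 gives 41 ≡ 6 (mod 35) but 41 ≡ 1 (mod 10), so the conjunction on the right does not hold.

(⇐) Conversely, if k ≡ 6 (mod 7) and k ≡ 6 (mod 10), then by the Chinese remainder theorem k ≡ 6 (mod 70). Since 6 ≡ 6 (mod 35) and 35 ∣ 70, we get k ≡ 6 (mod 35).

The forward direction fails; the converse holds.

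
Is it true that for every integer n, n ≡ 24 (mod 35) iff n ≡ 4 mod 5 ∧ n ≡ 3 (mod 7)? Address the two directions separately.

(⟸) If n ≡ 4 (mod 5) and n ≡ 3 (mod 7), then by the Chinese remainder theorem n ≡ 24 (mod 35). This is exactly n ≡ 24 (mod 35).

(⟹) Suppose n ≡ 24 (mod 35); write n = 35j + 24. Since 5 ∣ 35, reducing mod 5 gives n ≡ 24 ≡ 4 (mod 5); since 7 ∣ 35, reducing mod 7 gives n ≡ 24 ≡ 3 (mod 7).

The biconditional holds.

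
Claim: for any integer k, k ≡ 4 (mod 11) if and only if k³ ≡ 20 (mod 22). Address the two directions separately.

The forward direction fails; the converse holds.

[⇒] This fails: take k = 15. Then 15 ≡ 4 (mod 11), but 15³ = 3375 ≡ 9 (mod 22), not 20.

[⇐] Conversely, the residues r modulo 22 with r³ ≡ 20 (mod 22) are exactly {4}, and each is ≡ 4 (mod 11).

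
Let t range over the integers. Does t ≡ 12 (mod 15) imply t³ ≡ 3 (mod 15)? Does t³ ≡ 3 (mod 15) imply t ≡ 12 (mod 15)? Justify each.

Both directions hold; the statement is true.

Converse. Suppose t³ ≡ 3 (mod 15). The only residue r in {0, …, 14} with r³ ≡ 3 (mod 15) is r = 12, so t ≡ 12 (mod 15).

Forward direction. Suppose t ≡ 12 (mod 15). Write t = 15j + 12. Then (15j + 12)³ = 3375j³ + 8100j² + 6480j + 1728 = 15(225j³ + 540j² + 432j + 115) + 3, so t³ ≡ 3 (mod 15).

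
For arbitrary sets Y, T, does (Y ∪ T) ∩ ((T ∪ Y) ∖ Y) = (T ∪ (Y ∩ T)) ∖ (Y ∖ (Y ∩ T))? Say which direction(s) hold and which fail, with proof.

Only the forward inclusion holds.

Forward inclusion. Let x ∈ (Y ∪ T) ∩ ((T ∪ Y) ∖ Y). Then x ∈ T and x ∉ Y, from which x ∈ (T ∪ (Y ∩ T)) ∖ (Y ∖ (Y ∩ T)).

Reverse inclusion. This inclusion fails. Take Y = {1}, T = {1}; then 1 ∈ (T ∪ (Y ∩ T)) ∖ (Y ∖ (Y ∩ T)) but 1 ∉ (Y ∪ T) ∩ ((T ∪ Y) ∖ Y).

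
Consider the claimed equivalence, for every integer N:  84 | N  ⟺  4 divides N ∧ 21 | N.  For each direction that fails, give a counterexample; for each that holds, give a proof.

Both implications hold.

(⇐) Suppose 4 ∣ N and 21 ∣ N. Any common multiple of 4 and 21 is a multiple of their lcm; here gcd(4, 21) = 1, so lcm(4, 21) = 4·21 = 84, so 84 ∣ N.

(⇒) If 84 ∣ N, write N = 84q. Since 84 = 21·4, N = 4·(21q), so 4 ∣ N; and since 84 = 4·21, N = 21·(4q), so 21 ∣ N.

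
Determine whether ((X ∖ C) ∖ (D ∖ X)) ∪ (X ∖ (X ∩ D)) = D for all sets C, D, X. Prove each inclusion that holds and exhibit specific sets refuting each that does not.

(⟹) This inclusion fails. Take C = ∅, D = ∅, X = {1}; then 1 ∈ ((X ∖ C) ∖ (D ∖ X)) ∪ (X ∖ (X ∩ D)) but 1 ∉ D.

(⟸) This inclusion fails. Take C = ∅, D = {1}, X = ∅; then 1 ∈ D but 1 ∉ ((X ∖ C) ∖ (D ∖ X)) ∪ (X ∖ (X ∩ D)).

(⊆) fails and (⊇) fails.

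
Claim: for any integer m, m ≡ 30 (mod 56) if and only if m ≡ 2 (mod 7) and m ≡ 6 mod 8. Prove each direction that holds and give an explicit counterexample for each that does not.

[⇒] Suppose m ≡ 30 (mod 56); write m = 56j + 30. Since 7 ∣ 56, reducing mod 7 gives m ≡ 30 ≡ 2 (mod 7); since 8 ∣ 56, reducing mod 8 gives m ≡ 30 ≡ 6 (mod 8).

[⇐] Conversely, if m ≡ 2 (mod 7) and m ≡ 6 (mod 8), then by the Chinese remainder theorem m ≡ 30 (mod 56). This is exactly m ≡ 30 (mod 56).

The biconditional holds.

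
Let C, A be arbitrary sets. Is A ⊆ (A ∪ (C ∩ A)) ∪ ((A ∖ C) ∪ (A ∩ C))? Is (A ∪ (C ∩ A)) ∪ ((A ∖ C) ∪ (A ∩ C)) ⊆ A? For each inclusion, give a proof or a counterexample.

The two sets are equal.

(⟹) Let x ∈ A. Then either x ∈ A and x ∉ C; or x ∈ C ∩ A. In each case x ∈ (A ∪ (C ∩ A)) ∪ ((A ∖ C) ∪ (A ∩ C)), so A ⊆ (A ∪ (C ∩ A)) ∪ ((A ∖ C) ∪ (A ∩ C)).

(⟸) Let x ∈ (A ∪ (C ∩ A)) ∪ ((A ∖ C) ∪ (A ∩ C)). Then either x ∈ A and x ∉ C; or x ∈ C ∩ A. In each case x ∈ A, so (A ∪ (C ∩ A)) ∪ ((A ∖ C) ∪ (A ∩ C)) ⊆ A.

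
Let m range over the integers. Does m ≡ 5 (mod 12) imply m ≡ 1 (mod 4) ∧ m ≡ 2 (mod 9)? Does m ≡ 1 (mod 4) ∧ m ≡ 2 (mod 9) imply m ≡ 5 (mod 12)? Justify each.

[⇐] If m ≡ 1 (mod 4) and m ≡ 2 (mod 9), then by the Chinese remainder theorem m ≡ 29 (mod 36). Since 29 ≡ 5 (mod 12) and 12 ∣ 36, we get m ≡ 5 (mod 12).

[⇒] This fails: m = 17 gives 17 ≡ 5 (mod 12) but 17 ≡ 8 (mod 9), so the conjunction on the right does not hold.

Only the converse holds.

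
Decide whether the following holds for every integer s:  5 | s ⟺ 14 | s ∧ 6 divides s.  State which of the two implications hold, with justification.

Neither direction holds.

(→) This fails: take s = 5. Certainly 5 ∣ 5, but 14 ∤ 5.

(←) This fails: take s = 42. Both 14 ∣ 42 and 6 ∣ 42, yet 42 is not a multiple of 5 (since 42 = 8·5 + 2), so 5 ∤ 42.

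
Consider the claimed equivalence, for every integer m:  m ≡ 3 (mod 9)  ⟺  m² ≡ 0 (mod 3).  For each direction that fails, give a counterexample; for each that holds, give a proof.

Converse. This fails: take m = 0. Then 0² = 0 ≡ 0 (mod 3), yet 0 ≡ 0 (mod 9), not 3.

Forward direction. Suppose m ≡ 3 (mod 9). Then m² ≡ 3² = 9 (mod 9), and since 3 ∣ 9, also m² ≡ 0 (mod 3).

Only the forward direction holds.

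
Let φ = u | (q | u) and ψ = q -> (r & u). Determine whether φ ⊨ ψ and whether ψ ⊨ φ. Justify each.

Neither implication holds.

[⇒] This fails. Under r = F, u = F, q = T, the left side is true but the right side is false.

[⇐] This fails. Under r = F, u = F, q = F, the left side is false but the right side is true.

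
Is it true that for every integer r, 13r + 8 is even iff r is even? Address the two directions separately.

Both directions hold.

[⇒] Suppose 13r + 8 is even. Since 13 is odd, 13r and r have the same parity, so 13r + 8 ≡ r + 8 (mod 2). As 8 is even, 13r + 8 is even exactly when r is even. Thus r is even.

[⇐] Conversely, suppose r is even; write r = 2j. Then 13r + 8 = 13·(2j) + 8 = 2·13j + 8, which is even.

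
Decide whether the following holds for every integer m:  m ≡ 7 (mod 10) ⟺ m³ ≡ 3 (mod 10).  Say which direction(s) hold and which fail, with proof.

Both directions hold; the statement is true.

(⟹) Suppose m ≡ 7 (mod 10). Write m = 10j + 7. Then (10j + 7)³ = 1000j³ + 2100j² + 1470j + 343 = 10(100j³ + 210j² + 147j + 34) + 3, so m³ ≡ 3 (mod 10).

(⟸) For the converse, argue contrapositively. If m ≢ 7 (mod 10), then m is congruent to one of 0, 1, 2, 3, 4, 5, 6, 8, 9 modulo 10, and these give m³ ≡ 0, 1, 8, 7, 4, 5, 6, 2, 9 respectively — never 3.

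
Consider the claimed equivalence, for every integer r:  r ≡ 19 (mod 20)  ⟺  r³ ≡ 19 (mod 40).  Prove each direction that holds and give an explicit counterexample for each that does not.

(⇒) fails; (⇐) holds.

Forward direction. This fails: take r = 39. Then 39 ≡ 19 (mod 20), but 39³ = 59319 ≡ 39 (mod 40), not 19.

Converse. The residues r modulo 40 with r³ ≡ 19 (mod 40) are exactly {19}, and each is ≡ 19 (mod 20).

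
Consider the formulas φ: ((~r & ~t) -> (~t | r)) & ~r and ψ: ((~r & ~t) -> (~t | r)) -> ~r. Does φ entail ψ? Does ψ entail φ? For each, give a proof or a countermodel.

Forward direction. Assume the antecedent. If r is true, the antecedent cannot hold. If r is false, ((~r & ~t) -> (~t | r)) -> ~r reduces to true regardless of the other variables. Either way ((~r & ~t) -> (~t | r)) -> ~r holds.

Converse. Assume the antecedent. If r is true, the antecedent cannot hold. If r is false, ((~r & ~t) -> (~t | r)) & ~r reduces to true regardless of the other variables. Either way ((~r & ~t) -> (~t | r)) & ~r holds.

Both directions hold; the statement is true.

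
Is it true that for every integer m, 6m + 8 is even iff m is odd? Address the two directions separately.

Not equivalent: only (⇐) holds.

(⇒) This fails: take m = 4. Then 6m + 8 = 32, which is even, yet m = 4 is even, not odd.

(⇐) Suppose m is odd. Since 6 is even, 6m is even for every m, so 6m + 8 has the same parity as 8, which is even. Hence 6m + 8 is even.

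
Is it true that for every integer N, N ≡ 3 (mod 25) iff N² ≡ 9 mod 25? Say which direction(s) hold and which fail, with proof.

Only the forward implication holds.

[⇒] Suppose N ≡ 3 (mod 25). Write N = 25j + 3. Then (25j + 3)² = 625j² + 150j + 9 = 25(25j² + 6j) + 9, so N² ≡ 9 (mod 25).

[⇐] This fails: take N = 22. Then 22² = 484 ≡ 9 (mod 25), yet 22 ≡ 22 (mod 25), not 3.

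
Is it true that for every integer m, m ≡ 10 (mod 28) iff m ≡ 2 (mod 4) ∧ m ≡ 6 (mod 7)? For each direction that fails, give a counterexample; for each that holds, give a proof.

Neither direction holds.

Forward direction. This fails: m = 10 gives 10 ≡ 10 (mod 28) but 10 ≡ 3 (mod 7), so the conjunction on the right does not hold.

Converse. This fails: m = 6 satisfies both congruences on the right (6 ≡ 2 mod 4 and 6 ≡ 6 mod 7) yet 6 ≡ 6 (mod 28), not 10.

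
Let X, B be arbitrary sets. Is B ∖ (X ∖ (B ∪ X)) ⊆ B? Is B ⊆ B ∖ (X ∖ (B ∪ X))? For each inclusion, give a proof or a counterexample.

Both inclusions hold; the sets are equal.

(⊇) Let x ∈ B. Then either x ∈ B and x ∉ X; or x ∈ X ∩ B. In each case x ∈ B ∖ (X ∖ (B ∪ X)), so B ⊆ B ∖ (X ∖ (B ∪ X)).

(⊆) Let x ∈ B ∖ (X ∖ (B ∪ X)). Then either x ∈ B and x ∉ X; or x ∈ X ∩ B. In each case x ∈ B, so B ∖ (X ∖ (B ∪ X)) ⊆ B.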